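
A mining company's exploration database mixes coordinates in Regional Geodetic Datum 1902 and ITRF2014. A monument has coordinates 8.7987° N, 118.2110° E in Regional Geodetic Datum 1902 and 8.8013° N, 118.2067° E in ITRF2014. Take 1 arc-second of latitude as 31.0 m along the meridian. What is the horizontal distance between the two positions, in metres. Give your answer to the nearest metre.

Δφ = 8.8013° − 8.7987° = +0.0026°; Δλ = 118.2067° − 118.2110° = -0.0043°.
1° of latitude = 3600 × 31.00 = 111600 m.
ΔN = Δφ × 111600 = 290.2 m; ΔE = Δλ × 111600 × cos(8.7987°) = -0.0043 × 111600 × 0.988232 = -474.2 m.
Distance = √(ΔE² + ΔN²) = √((-474.2)² + 290.2²) = 556.0 m.

556 m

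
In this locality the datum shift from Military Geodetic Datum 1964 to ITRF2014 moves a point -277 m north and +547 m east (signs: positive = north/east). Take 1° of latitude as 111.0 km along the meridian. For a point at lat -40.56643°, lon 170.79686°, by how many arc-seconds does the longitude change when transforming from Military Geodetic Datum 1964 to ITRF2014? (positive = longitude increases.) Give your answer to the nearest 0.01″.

At latitude -40.56643°, cos φ = 0.759652.
1° of longitude at this latitude = 111.0 × cos φ = 84.32 km, so Δλ = 547.0 / 84321.4 = 0.0064871° = 23.353″.

Δλ = 23.35″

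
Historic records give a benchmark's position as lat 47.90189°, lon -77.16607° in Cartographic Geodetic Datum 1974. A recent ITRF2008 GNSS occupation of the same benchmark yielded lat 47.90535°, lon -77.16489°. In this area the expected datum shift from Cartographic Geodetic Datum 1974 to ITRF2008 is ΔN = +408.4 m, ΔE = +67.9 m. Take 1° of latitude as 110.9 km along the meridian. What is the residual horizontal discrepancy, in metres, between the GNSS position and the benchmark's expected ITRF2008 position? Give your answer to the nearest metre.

Observed coordinate differences: Δφ = +0.00346°, Δλ = +0.00118°.
Converting to metres (1° lat = 110900 m, cos φ = 0.670402): observed ΔN = 383.7 m, observed ΔE = 87.7 m.
Subtracting the expected shift leaves a residual of 383.7 − (408.4) = -24.7 m north and 87.7 − (67.9) = 19.8 m east.
Residual distance = √((-24.7)² + 19.8²) = 31.7 m.

32 m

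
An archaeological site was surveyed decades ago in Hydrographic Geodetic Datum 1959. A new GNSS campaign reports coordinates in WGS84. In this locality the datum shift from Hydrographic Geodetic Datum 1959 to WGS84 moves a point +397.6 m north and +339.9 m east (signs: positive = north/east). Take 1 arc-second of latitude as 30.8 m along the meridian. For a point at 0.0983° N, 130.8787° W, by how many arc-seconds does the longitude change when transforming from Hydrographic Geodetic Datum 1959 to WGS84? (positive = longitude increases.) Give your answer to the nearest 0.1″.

Δλ = 11.0″

At latitude 0.0983°, cos φ = 0.999999.
1″ of longitude at this latitude = 30.80 × cos φ = 30.8000 m, so Δλ = 339.9 / 30.8000 = 11.036″.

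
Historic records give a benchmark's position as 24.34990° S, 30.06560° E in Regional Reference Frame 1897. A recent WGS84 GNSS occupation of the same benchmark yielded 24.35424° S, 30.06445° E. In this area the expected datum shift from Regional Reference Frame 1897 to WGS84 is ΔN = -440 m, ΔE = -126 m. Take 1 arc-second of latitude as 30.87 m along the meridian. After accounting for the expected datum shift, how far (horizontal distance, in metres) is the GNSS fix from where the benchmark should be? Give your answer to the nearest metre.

Observed coordinate differences: Δφ = -0.00434°, Δλ = -0.00115°.
Converting to metres (1° lat = 111132 m, cos φ = 0.911045): observed ΔN = -482.3 m, observed ΔE = -116.4 m.
Subtracting the expected shift leaves a residual of -482.3 − (-440) = -42.3 m north and -116.4 − (-126) = 9.6 m east.
Residual distance = √((-42.3)² + 9.6²) = 43.4 m.

43 m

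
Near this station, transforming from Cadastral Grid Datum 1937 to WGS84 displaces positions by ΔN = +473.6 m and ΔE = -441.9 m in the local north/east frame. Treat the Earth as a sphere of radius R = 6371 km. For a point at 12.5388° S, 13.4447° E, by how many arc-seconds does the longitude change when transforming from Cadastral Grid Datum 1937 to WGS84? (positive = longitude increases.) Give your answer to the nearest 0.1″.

At latitude -12.5388°, cos φ = 0.976149.
One radian of longitude at latitude φ spans R cos φ, so Δλ = ΔE / (R cos φ) = -441.9 / (6371000 × 0.976149) = -7.1056e-05 rad = -14.656″.

Δλ = -14.7″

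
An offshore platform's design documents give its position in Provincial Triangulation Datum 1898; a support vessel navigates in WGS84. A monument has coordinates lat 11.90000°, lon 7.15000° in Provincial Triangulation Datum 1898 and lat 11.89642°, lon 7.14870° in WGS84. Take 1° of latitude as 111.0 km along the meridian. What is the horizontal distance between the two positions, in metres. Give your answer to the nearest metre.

422 m

Δφ = 11.89642° − 11.90000° = -0.00358°; Δλ = 7.14870° − 7.15000° = -0.00130°.
ΔN = Δφ × 111000 = -397.4 m; ΔE = Δλ × 111000 × cos(11.90000°) = -0.00130 × 111000 × 0.978509 = -141.2 m.
Distance = √(ΔE² + ΔN²) = √((-141.2)² + (-397.4)²) = 421.7 m.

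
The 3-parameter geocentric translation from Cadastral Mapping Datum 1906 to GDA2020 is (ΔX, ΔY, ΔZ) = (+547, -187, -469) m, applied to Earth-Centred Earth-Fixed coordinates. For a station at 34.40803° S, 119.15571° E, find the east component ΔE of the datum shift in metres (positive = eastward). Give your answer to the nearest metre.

At φ = -34.40803°, λ = 119.15571°: sin φ = -0.565083, cos φ = 0.825034, sin λ = 0.873299, cos λ = -0.487185.
ΔE = −sin λ·ΔX + cos λ·ΔY = −(0.873299)·(547) + (-0.487185)·(-187) = -386.59 m.

ΔE = -387 m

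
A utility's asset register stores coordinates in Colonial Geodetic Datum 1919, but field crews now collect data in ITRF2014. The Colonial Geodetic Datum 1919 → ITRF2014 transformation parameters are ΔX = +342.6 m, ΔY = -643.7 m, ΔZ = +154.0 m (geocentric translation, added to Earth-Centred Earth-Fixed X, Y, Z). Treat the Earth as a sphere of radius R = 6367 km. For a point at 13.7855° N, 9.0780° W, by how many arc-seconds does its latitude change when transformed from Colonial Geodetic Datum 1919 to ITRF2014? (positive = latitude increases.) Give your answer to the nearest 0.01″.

sin φ = 0.238288, cos φ = 0.971195, sin λ = -0.157779, cos λ = 0.987474.
North component: ΔN = −sin φ cos λ·ΔX − sin φ sin λ·ΔY + cos φ·ΔZ = −(0.238288)(0.987474)(342.6) − (0.238288)(-0.157779)(-643.7) + (0.971195)(154.0) = 44.75 m.
1° of latitude spans πR/180 = 111125 m, so Δφ = 44.75 / 111125 × 3600 = 1.450″.

Δφ = 1.45″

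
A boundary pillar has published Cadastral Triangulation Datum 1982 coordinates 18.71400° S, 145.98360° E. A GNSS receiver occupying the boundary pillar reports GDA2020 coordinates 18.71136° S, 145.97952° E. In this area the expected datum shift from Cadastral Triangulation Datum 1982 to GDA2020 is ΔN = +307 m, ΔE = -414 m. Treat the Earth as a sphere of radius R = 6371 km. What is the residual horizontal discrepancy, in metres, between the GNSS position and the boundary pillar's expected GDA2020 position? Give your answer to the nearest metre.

Observed coordinate differences: Δφ = +0.00264°, Δλ = -0.00408°.
Converting to metres (1° lat = 111195 m, cos φ = 0.947132): observed ΔN = 293.6 m, observed ΔE = -429.7 m.
Subtracting the expected shift leaves a residual of 293.6 − (307) = -13.4 m north and -429.7 − (-414) = -15.7 m east.
Residual distance = √((-13.4)² + (-15.7)²) = 20.7 m.

21 m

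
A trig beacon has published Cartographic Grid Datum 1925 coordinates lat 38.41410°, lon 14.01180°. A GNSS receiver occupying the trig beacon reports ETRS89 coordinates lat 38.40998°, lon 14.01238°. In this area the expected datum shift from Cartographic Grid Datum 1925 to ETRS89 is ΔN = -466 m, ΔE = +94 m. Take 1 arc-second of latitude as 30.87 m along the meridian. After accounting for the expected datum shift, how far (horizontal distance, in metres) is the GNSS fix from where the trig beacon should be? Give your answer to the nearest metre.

Observed coordinate differences: Δφ = -0.00412°, Δλ = +0.00058°.
Converting to metres (1° lat = 111132 m, cos φ = 0.783541): observed ΔN = -457.9 m, observed ΔE = 50.5 m.
Subtracting the expected shift leaves a residual of -457.9 − (-466) = 8.1 m north and 50.5 − (94) = -43.5 m east.
Residual distance = √(8.1² + (-43.5)²) = 44.3 m.

44 m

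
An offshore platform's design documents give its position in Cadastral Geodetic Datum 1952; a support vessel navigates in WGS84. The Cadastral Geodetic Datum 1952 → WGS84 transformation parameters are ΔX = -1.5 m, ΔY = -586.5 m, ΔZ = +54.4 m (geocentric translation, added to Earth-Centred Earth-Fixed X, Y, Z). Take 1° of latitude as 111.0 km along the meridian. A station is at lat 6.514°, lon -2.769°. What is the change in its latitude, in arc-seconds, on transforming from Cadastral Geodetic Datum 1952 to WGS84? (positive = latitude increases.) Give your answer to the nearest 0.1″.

Δφ = 1.7″

sin φ = 0.113446, cos φ = 0.993544, sin λ = -0.048309, cos λ = 0.998832.
North component: ΔN = −sin φ cos λ·ΔX − sin φ sin λ·ΔY + cos φ·ΔZ = −(0.113446)(0.998832)(-1.5) − (0.113446)(-0.048309)(-586.5) + (0.993544)(54.4) = 51.00 m.
1° of latitude spans 111000 m, so Δφ = 51.00 / 111000 × 3600 = 1.654″.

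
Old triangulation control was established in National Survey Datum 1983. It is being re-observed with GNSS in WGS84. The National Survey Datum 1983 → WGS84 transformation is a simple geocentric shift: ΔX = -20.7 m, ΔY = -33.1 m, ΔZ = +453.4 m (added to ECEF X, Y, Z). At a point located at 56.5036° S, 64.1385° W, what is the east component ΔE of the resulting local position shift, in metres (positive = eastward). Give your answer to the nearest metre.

ΔE = -33 m

The local east axis at (φ, λ) is (−sin λ, cos λ, 0), so ΔE = −sin(-64.1385°)·(-20.7) + cos(-64.1385°)·(-33.1) = -33.07 m.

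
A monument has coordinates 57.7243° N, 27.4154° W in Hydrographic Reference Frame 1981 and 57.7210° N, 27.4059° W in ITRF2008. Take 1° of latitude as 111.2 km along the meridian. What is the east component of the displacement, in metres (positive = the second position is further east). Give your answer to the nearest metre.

ΔE = 564 m

Δφ = 57.7210° − 57.7243° = -0.0033°; Δλ = -27.4059° − -27.4154° = +0.0095°.
ΔN = Δφ × 111200 = -367.0 m; ΔE = Δλ × 111200 × cos(57.7243°) = +0.0095 × 111200 × 0.533994 = 564.1 m.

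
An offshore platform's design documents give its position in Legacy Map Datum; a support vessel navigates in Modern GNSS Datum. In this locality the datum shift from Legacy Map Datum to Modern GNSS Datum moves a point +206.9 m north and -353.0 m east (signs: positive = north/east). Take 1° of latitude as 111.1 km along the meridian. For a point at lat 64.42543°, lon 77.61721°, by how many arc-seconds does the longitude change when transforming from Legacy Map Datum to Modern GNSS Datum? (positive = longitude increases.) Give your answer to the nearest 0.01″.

At latitude 64.42543°, cos φ = 0.431685.
1° of longitude at this latitude = 111.1 × cos φ = 47.96 km, so Δλ = -353.0 / 47960.3 = -0.0073603° = -26.497″.

Δλ = -26.50″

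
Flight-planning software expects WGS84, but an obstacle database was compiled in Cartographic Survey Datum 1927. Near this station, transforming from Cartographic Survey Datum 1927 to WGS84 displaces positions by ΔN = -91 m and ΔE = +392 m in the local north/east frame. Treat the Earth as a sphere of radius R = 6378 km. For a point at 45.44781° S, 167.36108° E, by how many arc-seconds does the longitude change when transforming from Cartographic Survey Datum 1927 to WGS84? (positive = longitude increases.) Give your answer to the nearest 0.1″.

Δλ = 18.1″

At latitude -45.44781°, cos φ = 0.701559.
One radian of longitude at latitude φ spans R cos φ, so Δλ = ΔE / (R cos φ) = 392.0 / (6378000 × 0.701559) = 8.7607e-05 rad = 18.070″.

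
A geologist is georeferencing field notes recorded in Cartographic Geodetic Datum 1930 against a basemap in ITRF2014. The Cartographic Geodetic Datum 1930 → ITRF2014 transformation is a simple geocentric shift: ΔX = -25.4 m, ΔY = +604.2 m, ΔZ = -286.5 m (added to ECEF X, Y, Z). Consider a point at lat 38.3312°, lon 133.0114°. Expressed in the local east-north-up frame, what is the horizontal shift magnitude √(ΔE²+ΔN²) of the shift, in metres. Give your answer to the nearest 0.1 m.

At φ = 38.3312°, λ = 133.0114°: sin φ = 0.620206, cos φ = 0.784439, sin λ = 0.731218, cos λ = -0.682144.
ΔE = −sin λ·ΔX + cos λ·ΔY = −(0.731218)·(-25.4) + (-0.682144)·(604.2) = -393.58 m.
ΔN = −sin φ cos λ·ΔX − sin φ sin λ·ΔY + cos φ·ΔZ = −(0.620206)(-0.682144)(-25.4) − (0.620206)(0.731218)(604.2) + (0.784439)(-286.5) = -509.50 m.
Horizontal magnitude = √(ΔE² + ΔN²) = √((-393.58)² + (-509.50)²) = 643.81 m.

643.8 m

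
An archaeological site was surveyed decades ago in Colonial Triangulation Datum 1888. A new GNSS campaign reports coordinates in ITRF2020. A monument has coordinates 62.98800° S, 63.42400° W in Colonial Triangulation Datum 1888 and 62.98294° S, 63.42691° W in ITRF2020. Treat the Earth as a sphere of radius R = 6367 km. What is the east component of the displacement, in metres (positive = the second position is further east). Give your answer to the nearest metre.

Δφ = -62.98294° − -62.98800° = +0.00506°; Δλ = -63.42691° − -63.42400° = -0.00291°.
1° along a meridian = πR/180 = 111125 m.
ΔN = Δφ × 111125 = 562.3 m; ΔE = Δλ × 111125 × cos(-62.98800°) = -0.00291 × 111125 × 0.454177 = -146.9 m.

ΔE = -147 m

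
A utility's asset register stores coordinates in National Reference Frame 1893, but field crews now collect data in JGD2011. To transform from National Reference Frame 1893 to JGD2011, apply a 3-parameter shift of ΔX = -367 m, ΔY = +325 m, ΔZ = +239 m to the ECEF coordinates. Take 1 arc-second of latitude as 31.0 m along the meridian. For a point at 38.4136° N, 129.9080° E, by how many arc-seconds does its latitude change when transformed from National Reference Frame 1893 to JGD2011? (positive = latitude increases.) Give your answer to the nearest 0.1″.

Δφ = -3.7″

sin φ = 0.621334, cos φ = 0.783546, sin λ = 0.767076, cos λ = -0.641557.
North component: ΔN = −sin φ cos λ·ΔX − sin φ sin λ·ΔY + cos φ·ΔZ = −(0.621334)(-0.641557)(-367) − (0.621334)(0.767076)(325) + (0.783546)(239) = -113.92 m.
1° of latitude spans 3600 × 31.00 = 111600 m, so Δφ = -113.92 / 111600 × 3600 = -3.675″.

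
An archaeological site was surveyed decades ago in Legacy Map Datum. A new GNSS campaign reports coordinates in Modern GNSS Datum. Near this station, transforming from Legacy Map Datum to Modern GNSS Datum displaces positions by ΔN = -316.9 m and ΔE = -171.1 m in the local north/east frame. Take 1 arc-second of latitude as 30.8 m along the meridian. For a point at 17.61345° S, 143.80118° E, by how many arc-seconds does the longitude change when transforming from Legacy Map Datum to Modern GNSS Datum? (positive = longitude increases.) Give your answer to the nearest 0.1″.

At latitude -17.61345°, cos φ = 0.953120.
1″ of longitude at this latitude = 30.80 × cos φ = 29.3561 m, so Δλ = -171.1 / 29.3561 = -5.828″.

Δλ = -5.8″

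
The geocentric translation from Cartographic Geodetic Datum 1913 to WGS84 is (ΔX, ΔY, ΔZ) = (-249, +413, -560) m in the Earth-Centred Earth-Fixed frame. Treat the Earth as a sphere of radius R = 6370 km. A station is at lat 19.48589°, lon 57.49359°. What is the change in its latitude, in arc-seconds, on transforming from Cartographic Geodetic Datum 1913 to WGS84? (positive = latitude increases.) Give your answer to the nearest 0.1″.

sin φ = 0.333575, cos φ = 0.942724, sin λ = 0.843331, cos λ = 0.537394.
North component: ΔN = −sin φ cos λ·ΔX − sin φ sin λ·ΔY + cos φ·ΔZ = −(0.333575)(0.537394)(-249) − (0.333575)(0.843331)(413) + (0.942724)(-560) = -599.47 m.
1° of latitude spans πR/180 = 111177 m, so Δφ = -599.47 / 111177 × 3600 = -19.411″.

Δφ = -19.4″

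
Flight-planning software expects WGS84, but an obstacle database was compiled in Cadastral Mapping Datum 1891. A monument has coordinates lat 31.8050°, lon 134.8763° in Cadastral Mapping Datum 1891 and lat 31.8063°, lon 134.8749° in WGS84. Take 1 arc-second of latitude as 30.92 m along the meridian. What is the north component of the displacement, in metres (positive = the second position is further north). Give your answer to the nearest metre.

ΔN = 145 m

Δφ = 31.8063° − 31.8050° = +0.0013°; Δλ = 134.8749° − 134.8763° = -0.0014°.
1° of latitude = 3600 × 30.92 = 111312 m.
ΔN = Δφ × 111312 = 144.7 m; ΔE = Δλ × 111312 × cos(31.8050°) = -0.0014 × 111312 × 0.849847 = -132.4 m.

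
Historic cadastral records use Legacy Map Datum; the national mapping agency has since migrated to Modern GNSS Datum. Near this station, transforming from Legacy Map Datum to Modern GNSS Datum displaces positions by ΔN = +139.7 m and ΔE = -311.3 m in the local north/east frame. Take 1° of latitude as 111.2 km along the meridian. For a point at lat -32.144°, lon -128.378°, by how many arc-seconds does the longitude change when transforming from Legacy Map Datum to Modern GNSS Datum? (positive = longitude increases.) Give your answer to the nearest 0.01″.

Δλ = -11.90″

At latitude -32.144°, cos φ = 0.846714.
1° of longitude at this latitude = 111.2 × cos φ = 94.15 km, so Δλ = -311.3 / 94154.6 = -0.0033063° = -11.903″.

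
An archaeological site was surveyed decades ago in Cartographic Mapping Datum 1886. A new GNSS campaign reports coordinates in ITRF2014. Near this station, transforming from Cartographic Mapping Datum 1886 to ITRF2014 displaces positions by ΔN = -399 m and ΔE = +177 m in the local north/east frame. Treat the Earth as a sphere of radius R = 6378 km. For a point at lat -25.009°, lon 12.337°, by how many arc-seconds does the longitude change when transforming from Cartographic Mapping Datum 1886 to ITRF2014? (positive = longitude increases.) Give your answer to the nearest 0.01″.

Δλ = 6.32″

At latitude -25.009°, cos φ = 0.906241.
One radian of longitude at latitude φ spans R cos φ, so Δλ = ΔE / (R cos φ) = 177.0 / (6378000 × 0.906241) = 3.0623e-05 rad = 6.316″.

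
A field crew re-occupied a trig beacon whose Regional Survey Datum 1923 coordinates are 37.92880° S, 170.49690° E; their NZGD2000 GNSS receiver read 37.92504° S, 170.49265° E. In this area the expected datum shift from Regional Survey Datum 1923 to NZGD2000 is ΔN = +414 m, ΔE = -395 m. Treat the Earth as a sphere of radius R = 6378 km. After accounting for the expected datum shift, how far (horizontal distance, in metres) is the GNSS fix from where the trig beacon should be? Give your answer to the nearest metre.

Observed coordinate differences: Δφ = +0.00376°, Δλ = -0.00425°.
Converting to metres (1° lat = 111317 m, cos φ = 0.788775): observed ΔN = 418.6 m, observed ΔE = -373.2 m.
Subtracting the expected shift leaves a residual of 418.6 − (414) = 4.6 m north and -373.2 − (-395) = 21.8 m east.
Residual distance = √(4.6² + 21.8²) = 22.3 m.

22 m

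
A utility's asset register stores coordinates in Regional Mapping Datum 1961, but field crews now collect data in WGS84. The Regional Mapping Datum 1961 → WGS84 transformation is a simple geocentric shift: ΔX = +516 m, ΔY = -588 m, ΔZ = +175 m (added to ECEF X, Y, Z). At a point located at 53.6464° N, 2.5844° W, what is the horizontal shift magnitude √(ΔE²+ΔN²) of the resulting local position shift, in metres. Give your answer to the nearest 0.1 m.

655.0 m

The local east axis at (φ, λ) is (−sin λ, cos λ, 0), so ΔE = −sin(-2.5844°)·516 + cos(-2.5844°)·(-588) = -564.13 m.
The local north axis is (−sin φ cos λ, −sin φ sin λ, cos φ), giving ΔN = -415.150 − 21.353 + 103.734 = -332.77 m.
Horizontal magnitude = √(ΔE² + ΔN²) = √((-564.13)² + (-332.77)²) = 654.97 m.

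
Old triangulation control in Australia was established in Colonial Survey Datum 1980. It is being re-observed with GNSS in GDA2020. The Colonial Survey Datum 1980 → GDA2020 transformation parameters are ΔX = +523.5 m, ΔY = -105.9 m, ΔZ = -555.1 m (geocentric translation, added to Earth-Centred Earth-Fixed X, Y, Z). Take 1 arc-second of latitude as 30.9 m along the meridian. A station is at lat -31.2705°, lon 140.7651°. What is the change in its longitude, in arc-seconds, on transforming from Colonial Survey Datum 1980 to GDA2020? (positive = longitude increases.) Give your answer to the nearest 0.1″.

Δλ = -9.4″

sin φ = -0.519079, cos φ = 0.854726, sin λ = 0.632501, cos λ = -0.774559.
East component: ΔE = −sin λ·ΔX + cos λ·ΔY = −(0.632501)(523.5) + (-0.774559)(-105.9) = -249.09 m.
1° of latitude spans 3600 × 30.90 = 111240 m; at latitude φ, 1° of longitude spans that × cos φ = 95079.7 m, so Δλ = -249.09 / 95079.7 × 3600 = -9.431″.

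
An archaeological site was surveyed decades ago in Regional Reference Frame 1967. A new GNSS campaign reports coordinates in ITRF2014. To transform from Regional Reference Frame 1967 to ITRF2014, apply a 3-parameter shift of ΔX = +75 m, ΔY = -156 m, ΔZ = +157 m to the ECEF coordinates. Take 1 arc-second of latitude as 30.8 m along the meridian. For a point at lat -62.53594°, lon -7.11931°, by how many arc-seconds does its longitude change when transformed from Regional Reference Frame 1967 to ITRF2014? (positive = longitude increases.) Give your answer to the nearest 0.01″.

Δλ = -10.24″

sin φ = -0.887300, cos φ = 0.461192, sin λ = -0.123936, cos λ = 0.992290.
East component: ΔE = −sin λ·ΔX + cos λ·ΔY = −(-0.123936)(75) + (0.992290)(-156) = -145.50 m.
1° of latitude spans 3600 × 30.80 = 110880 m; at latitude φ, 1° of longitude spans that × cos φ = 51137.0 m, so Δλ = -145.50 / 51137.0 × 3600 = -10.243″.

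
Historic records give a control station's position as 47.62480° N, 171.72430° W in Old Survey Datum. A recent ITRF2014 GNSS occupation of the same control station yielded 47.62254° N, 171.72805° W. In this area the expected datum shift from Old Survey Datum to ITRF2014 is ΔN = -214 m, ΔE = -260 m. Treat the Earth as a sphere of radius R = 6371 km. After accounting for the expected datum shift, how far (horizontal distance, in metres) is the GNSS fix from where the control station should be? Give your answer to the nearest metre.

43 m

Observed coordinate differences: Δφ = -0.00226°, Δλ = -0.00375°.
Converting to metres (1° lat = 111195 m, cos φ = 0.673983): observed ΔN = -251.3 m, observed ΔE = -281.0 m.
Subtracting the expected shift leaves a residual of -251.3 − (-214) = -37.3 m north and -281.0 − (-260) = -21.0 m east.
Residual distance = √((-37.3)² + (-21.0)²) = 42.8 m.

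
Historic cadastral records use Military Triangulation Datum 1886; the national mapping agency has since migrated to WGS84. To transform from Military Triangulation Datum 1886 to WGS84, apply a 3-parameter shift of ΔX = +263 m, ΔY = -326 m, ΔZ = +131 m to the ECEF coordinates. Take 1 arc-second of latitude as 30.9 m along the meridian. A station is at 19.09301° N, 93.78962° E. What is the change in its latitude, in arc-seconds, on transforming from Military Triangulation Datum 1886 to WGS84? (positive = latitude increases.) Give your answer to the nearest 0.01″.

Δφ = 7.63″

sin φ = 0.327103, cos φ = 0.944989, sin λ = 0.997813, cos λ = -0.066093.
North component: ΔN = −sin φ cos λ·ΔX − sin φ sin λ·ΔY + cos φ·ΔZ = −(0.327103)(-0.066093)(263) − (0.327103)(0.997813)(-326) + (0.944989)(131) = 235.88 m.
1° of latitude spans 3600 × 30.90 = 111240 m, so Δφ = 235.88 / 111240 × 3600 = 7.634″.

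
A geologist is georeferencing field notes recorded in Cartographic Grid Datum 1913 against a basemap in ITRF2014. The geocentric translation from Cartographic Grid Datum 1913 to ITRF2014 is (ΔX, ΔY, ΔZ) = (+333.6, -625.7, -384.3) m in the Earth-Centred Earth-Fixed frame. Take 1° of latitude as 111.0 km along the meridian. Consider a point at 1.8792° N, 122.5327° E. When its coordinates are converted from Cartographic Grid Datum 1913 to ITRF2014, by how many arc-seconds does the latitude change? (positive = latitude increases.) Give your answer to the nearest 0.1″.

Δφ = -11.7″

sin φ = 0.032792, cos φ = 0.999462, sin λ = 0.843085, cos λ = -0.537781.
North component: ΔN = −sin φ cos λ·ΔX − sin φ sin λ·ΔY + cos φ·ΔZ = −(0.032792)(-0.537781)(333.6) − (0.032792)(0.843085)(-625.7) + (0.999462)(-384.3) = -360.91 m.
1° of latitude spans 111000 m, so Δφ = -360.91 / 111000 × 3600 = -11.705″.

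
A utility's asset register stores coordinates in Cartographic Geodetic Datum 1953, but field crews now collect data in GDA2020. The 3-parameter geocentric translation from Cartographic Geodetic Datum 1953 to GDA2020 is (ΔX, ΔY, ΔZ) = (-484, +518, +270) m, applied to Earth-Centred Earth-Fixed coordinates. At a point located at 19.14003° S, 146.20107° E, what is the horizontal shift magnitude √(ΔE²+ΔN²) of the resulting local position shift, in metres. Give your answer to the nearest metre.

508 m

The local east axis at (φ, λ) is (−sin λ, cos λ, 0), so ΔE = −sin(146.20107°)·(-484) + cos(146.20107°)·518 = -161.22 m.
The local north axis is (−sin φ cos λ, −sin φ sin λ, cos φ), giving ΔN = 131.873 + 94.479 + 255.074 = 481.43 m.
Horizontal magnitude = √(ΔE² + ΔN²) = √((-161.22)² + 481.43²) = 507.70 m.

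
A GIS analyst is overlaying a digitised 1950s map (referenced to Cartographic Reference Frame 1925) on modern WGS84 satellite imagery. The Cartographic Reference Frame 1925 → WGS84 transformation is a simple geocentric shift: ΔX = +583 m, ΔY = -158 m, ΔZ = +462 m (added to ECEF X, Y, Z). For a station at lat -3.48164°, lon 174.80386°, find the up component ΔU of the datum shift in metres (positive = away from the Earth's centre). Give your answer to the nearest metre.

ΔU = -622 m

The local up (radial) axis is (cos φ cos λ, cos φ sin λ, sin φ), giving ΔU = -579.533 − 14.283 − 28.057 = -621.87 m.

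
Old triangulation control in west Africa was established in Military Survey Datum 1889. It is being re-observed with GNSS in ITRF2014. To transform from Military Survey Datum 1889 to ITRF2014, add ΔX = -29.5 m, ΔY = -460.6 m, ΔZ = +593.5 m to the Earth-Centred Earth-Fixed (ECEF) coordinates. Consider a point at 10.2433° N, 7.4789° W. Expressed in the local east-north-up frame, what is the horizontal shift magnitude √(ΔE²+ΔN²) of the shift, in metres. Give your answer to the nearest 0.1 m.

The local east axis at (φ, λ) is (−sin λ, cos λ, 0), so ΔE = −sin(-7.4789°)·(-29.5) + cos(-7.4789°)·(-460.6) = -460.52 m.
The local north axis is (−sin φ cos λ, −sin φ sin λ, cos φ), giving ΔN = 5.201 − 10.661 + 584.040 = 578.58 m.
Horizontal magnitude = √(ΔE² + ΔN²) = √((-460.52)² + 578.58²) = 739.48 m.

739.5 m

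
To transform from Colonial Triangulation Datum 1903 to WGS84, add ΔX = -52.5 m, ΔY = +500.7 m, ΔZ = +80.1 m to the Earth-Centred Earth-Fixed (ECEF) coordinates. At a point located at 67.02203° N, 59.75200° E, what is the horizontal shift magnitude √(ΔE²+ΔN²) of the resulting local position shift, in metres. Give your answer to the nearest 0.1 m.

453.8 m

At φ = 67.02203°, λ = 59.75200°: sin φ = 0.920655, cos φ = 0.390377, sin λ = 0.863853, cos λ = 0.503744.
ΔE = −sin λ·ΔX + cos λ·ΔY = −(0.863853)·(-52.5) + (0.503744)·(500.7) = 297.58 m.
ΔN = −sin φ cos λ·ΔX − sin φ sin λ·ΔY + cos φ·ΔZ = −(0.920655)(0.503744)(-52.5) − (0.920655)(0.863853)(500.7) + (0.390377)(80.1) = -342.59 m.
Horizontal magnitude = √(ΔE² + ΔN²) = √(297.58² + (-342.59)²) = 453.79 m.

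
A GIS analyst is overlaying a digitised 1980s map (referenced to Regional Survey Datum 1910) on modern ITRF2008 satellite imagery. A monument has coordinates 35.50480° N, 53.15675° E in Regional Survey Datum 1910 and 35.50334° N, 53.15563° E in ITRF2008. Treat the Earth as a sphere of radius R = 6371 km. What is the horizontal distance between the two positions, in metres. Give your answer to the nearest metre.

191 m

Δφ = 35.50334° − 35.50480° = -0.00146°; Δλ = 53.15563° − 53.15675° = -0.00112°.
1° along a meridian = πR/180 = 111195 m.
ΔN = Δφ × 111195 = -162.3 m; ΔE = Δλ × 111195 × cos(35.50480°) = -0.00112 × 111195 × 0.814067 = -101.4 m.
Distance = √(ΔE² + ΔN²) = √((-101.4)² + (-162.3)²) = 191.4 m.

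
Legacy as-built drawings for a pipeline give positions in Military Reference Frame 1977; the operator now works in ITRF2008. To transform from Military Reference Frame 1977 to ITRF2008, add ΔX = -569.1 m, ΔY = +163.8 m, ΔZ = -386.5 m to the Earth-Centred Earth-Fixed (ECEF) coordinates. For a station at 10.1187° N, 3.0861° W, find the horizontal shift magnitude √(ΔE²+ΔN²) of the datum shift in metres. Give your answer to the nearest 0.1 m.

309.1 m

The local east axis at (φ, λ) is (−sin λ, cos λ, 0), so ΔE = −sin(-3.0861°)·(-569.1) + cos(-3.0861°)·163.8 = 132.92 m.
The local north axis is (−sin φ cos λ, −sin φ sin λ, cos φ), giving ΔN = 99.839 + 1.549 − 380.488 = -279.10 m.
Horizontal magnitude = √(ΔE² + ΔN²) = √(132.92² + (-279.10)²) = 309.14 m.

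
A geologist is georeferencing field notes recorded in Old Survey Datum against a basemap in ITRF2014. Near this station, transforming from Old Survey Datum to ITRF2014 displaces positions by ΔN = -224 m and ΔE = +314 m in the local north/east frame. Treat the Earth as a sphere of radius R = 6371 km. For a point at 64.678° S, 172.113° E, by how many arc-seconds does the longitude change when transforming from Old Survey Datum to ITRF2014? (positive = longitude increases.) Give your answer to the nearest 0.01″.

At latitude -64.678°, cos φ = 0.427705.
One radian of longitude at latitude φ spans R cos φ, so Δλ = ΔE / (R cos φ) = 314.0 / (6371000 × 0.427705) = 1.1523e-04 rad = 23.769″.

Δλ = 23.77″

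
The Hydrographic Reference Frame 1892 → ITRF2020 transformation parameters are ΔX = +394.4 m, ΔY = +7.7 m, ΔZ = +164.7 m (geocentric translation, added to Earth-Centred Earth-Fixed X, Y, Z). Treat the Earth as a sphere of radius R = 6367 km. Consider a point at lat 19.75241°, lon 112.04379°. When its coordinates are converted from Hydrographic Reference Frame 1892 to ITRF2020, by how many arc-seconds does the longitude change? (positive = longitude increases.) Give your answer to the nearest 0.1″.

Δλ = -12.7″

sin φ = 0.337956, cos φ = 0.941162, sin λ = 0.926897, cos λ = -0.375315.
East component: ΔE = −sin λ·ΔX + cos λ·ΔY = −(0.926897)(394.4) + (-0.375315)(7.7) = -368.46 m.
1° of latitude spans πR/180 = 111125 m; at latitude φ, 1° of longitude spans that × cos φ = 104586.7 m, so Δλ = -368.46 / 104586.7 × 3600 = -12.683″.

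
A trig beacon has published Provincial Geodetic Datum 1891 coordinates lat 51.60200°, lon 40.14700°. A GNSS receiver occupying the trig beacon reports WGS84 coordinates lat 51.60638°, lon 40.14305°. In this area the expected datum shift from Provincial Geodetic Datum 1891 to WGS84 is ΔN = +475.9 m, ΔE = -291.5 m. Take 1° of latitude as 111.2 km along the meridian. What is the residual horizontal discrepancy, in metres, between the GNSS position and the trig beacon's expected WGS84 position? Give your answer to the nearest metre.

22 m

Observed coordinate differences: Δφ = +0.00438°, Δλ = -0.00395°.
Converting to metres (1° lat = 111200 m, cos φ = 0.621120): observed ΔN = 487.1 m, observed ΔE = -272.8 m.
Subtracting the expected shift leaves a residual of 487.1 − (475.9) = 11.2 m north and -272.8 − (-291.5) = 18.7 m east.
Residual distance = √(11.2² + 18.7²) = 21.8 m.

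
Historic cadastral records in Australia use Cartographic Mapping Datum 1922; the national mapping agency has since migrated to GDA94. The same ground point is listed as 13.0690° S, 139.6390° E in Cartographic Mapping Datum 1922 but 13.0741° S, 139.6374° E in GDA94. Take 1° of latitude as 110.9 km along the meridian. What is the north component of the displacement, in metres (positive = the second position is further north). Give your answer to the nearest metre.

Δφ = -13.0741° − -13.0690° = -0.0051°; Δλ = 139.6374° − 139.6390° = -0.0016°.
ΔN = Δφ × 110900 = -565.6 m; ΔE = Δλ × 110900 × cos(-13.0690°) = -0.0016 × 110900 × 0.974098 = -172.8 m.

ΔN = -566 m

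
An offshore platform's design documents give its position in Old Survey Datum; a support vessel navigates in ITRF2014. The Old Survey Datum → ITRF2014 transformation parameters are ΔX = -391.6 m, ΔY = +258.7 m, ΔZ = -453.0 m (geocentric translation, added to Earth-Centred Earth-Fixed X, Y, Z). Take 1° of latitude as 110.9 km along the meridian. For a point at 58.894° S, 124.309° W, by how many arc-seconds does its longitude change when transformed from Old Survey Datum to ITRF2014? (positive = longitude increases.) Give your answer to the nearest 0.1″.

Δλ = -29.5″

sin φ = -0.856213, cos φ = 0.516623, sin λ = -0.826010, cos λ = -0.563656.
East component: ΔE = −sin λ·ΔX + cos λ·ΔY = −(-0.826010)(-391.6) + (-0.563656)(258.7) = -469.28 m.
1° of latitude spans 110900 m; at latitude φ, 1° of longitude spans that × cos φ = 57293.5 m, so Δλ = -469.28 / 57293.5 × 3600 = -29.487″.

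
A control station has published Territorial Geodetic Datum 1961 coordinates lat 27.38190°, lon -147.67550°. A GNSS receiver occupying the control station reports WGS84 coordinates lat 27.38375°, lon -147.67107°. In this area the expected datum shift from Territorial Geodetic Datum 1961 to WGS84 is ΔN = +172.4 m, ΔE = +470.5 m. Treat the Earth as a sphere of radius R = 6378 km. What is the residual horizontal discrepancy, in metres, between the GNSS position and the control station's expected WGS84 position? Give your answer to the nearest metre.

Observed coordinate differences: Δφ = +0.00185°, Δλ = +0.00443°.
Converting to metres (1° lat = 111317 m, cos φ = 0.887961): observed ΔN = 205.9 m, observed ΔE = 437.9 m.
Subtracting the expected shift leaves a residual of 205.9 − (172.4) = 33.5 m north and 437.9 − (470.5) = -32.6 m east.
Residual distance = √(33.5² + (-32.6)²) = 46.8 m.

47 m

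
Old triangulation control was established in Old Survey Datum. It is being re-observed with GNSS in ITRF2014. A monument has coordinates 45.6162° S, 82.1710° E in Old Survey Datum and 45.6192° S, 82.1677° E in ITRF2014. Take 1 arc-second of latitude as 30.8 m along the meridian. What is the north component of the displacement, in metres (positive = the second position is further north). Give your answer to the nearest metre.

Δφ = -45.6192° − -45.6162° = -0.0030°; Δλ = 82.1677° − 82.1710° = -0.0033°.
1° of latitude = 3600 × 30.80 = 110880 m.
ΔN = Δφ × 110880 = -332.6 m; ΔE = Δλ × 110880 × cos(-45.6162°) = -0.0033 × 110880 × 0.699461 = -255.9 m.

ΔN = -333 m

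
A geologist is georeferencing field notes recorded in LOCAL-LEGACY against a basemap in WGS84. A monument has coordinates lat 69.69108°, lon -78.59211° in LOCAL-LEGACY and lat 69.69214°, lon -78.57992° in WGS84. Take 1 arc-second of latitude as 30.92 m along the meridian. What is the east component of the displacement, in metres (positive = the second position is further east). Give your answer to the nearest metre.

Δφ = 69.69214° − 69.69108° = +0.00106°; Δλ = -78.57992° − -78.59211° = +0.01219°.
1° of latitude = 3600 × 30.92 = 111312 m.
ΔN = Δφ × 111312 = 118.0 m; ΔE = Δλ × 111312 × cos(69.69108°) = +0.01219 × 111312 × 0.347082 = 471.0 m.

ΔE = 471 m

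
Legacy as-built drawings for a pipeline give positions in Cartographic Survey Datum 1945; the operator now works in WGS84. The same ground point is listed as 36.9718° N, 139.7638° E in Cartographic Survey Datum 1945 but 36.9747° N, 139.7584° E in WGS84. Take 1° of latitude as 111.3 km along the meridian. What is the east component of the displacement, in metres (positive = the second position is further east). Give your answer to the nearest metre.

Δφ = 36.9747° − 36.9718° = +0.0029°; Δλ = 139.7584° − 139.7638° = -0.0054°.
ΔN = Δφ × 111300 = 322.8 m; ΔE = Δλ × 111300 × cos(36.9718°) = -0.0054 × 111300 × 0.798932 = -480.2 m.

ΔE = -480 m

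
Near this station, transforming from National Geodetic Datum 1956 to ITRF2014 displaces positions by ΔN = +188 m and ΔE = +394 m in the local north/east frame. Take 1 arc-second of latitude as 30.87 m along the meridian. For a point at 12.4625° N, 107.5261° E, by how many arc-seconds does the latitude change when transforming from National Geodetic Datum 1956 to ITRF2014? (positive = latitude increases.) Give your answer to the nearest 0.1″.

1″ of latitude = 30.87 m, so Δφ = 188.0 / 30.87 = 6.090″.

Δφ = 6.1″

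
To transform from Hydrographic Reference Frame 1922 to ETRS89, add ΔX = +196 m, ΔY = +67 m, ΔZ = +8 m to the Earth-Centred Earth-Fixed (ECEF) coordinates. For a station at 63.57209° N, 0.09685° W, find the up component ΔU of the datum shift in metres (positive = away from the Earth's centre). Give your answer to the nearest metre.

The local up (radial) axis is (cos φ cos λ, cos φ sin λ, sin φ), giving ΔU = 87.234 − 0.050 + 7.164 = 94.35 m.

ΔU = 94 m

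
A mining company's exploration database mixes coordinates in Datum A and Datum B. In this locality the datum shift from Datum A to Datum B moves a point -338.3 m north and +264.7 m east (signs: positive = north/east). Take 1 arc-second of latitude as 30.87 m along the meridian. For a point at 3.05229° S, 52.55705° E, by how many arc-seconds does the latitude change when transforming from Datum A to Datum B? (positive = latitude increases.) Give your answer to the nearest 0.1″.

1″ of latitude = 30.87 m, so Δφ = -338.3 / 30.87 = -10.959″.

Δφ = -11.0″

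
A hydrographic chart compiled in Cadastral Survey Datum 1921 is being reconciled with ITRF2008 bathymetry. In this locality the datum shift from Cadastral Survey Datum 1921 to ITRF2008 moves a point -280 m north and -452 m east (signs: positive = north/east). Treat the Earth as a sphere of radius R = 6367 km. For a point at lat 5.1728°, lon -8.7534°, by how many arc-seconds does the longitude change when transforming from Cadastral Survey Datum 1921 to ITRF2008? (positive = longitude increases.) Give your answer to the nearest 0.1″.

At latitude 5.1728°, cos φ = 0.995927.
One radian of longitude at latitude φ spans R cos φ, so Δλ = ΔE / (R cos φ) = -452.0 / (6367000 × 0.995927) = -7.1281e-05 rad = -14.703″.

Δλ = -14.7″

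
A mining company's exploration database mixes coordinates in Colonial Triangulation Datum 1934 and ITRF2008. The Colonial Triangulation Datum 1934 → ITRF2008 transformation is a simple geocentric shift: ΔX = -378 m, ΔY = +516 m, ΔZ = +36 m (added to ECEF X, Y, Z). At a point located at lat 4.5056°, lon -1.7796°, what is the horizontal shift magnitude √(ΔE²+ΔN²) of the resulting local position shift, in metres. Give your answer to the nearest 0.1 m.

The local east axis at (φ, λ) is (−sin λ, cos λ, 0), so ΔE = −sin(-1.7796°)·(-378) + cos(-1.7796°)·516 = 504.01 m.
The local north axis is (−sin φ cos λ, −sin φ sin λ, cos φ), giving ΔN = 29.680 + 1.259 + 35.889 = 66.83 m.
Horizontal magnitude = √(ΔE² + ΔN²) = √(504.01² + 66.83²) = 508.42 m.

508.4 m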